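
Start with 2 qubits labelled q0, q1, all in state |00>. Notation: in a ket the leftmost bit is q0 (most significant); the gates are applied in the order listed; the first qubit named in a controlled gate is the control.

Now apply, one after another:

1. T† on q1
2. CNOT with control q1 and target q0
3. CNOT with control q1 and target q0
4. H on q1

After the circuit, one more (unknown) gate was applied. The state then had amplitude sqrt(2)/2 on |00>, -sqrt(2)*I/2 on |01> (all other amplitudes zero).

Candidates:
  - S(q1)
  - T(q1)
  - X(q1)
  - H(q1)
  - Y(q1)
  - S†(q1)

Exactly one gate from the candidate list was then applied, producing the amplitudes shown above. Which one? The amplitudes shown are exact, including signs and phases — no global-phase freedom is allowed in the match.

The applied gate was S†(q1). Key observation: the block from step 2 through step 3 cancels to the identity and can be dropped.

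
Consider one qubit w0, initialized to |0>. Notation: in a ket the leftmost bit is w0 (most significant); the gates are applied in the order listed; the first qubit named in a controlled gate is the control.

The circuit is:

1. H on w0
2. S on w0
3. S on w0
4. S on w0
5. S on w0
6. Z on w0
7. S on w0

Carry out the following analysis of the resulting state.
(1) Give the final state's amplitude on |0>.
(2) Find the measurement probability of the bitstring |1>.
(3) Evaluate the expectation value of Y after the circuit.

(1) |0> carries amplitude sqrt(2)/2 in the final state. Key observation: the block from step 2 through step 5 cancels to the identity and can be dropped.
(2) Outcome |1> occurs with probability 1/2.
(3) The expectation value of Y is -1.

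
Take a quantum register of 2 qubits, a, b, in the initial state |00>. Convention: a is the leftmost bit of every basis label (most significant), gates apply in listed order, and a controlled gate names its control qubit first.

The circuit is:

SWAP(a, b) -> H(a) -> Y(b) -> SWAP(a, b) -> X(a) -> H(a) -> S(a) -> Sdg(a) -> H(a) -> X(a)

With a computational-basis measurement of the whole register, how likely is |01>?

Outcome |01> occurs with probability 0. Key observation: steps 5-10 multiply out to the identity, so the circuit reduces to the remaining gates.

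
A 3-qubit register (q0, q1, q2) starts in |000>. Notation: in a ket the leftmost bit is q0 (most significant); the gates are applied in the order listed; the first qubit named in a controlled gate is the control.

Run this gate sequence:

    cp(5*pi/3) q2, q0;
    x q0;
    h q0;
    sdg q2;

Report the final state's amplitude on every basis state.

After the circuit, the state carries amplitude sqrt(2)/2 on |000>, -sqrt(2)/2 on |100>, and 0 on every other basis state.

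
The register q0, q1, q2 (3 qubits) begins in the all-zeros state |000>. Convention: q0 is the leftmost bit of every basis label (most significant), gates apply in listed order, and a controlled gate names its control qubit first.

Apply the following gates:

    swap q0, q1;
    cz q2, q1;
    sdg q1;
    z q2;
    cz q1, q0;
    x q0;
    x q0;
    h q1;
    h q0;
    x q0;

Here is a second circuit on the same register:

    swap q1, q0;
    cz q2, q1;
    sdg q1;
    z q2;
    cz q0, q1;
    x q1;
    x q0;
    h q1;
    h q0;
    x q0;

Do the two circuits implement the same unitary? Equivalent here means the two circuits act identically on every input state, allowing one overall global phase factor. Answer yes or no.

No: there is an input state on which the two circuits produce genuinely different outputs (not merely differing by a phase).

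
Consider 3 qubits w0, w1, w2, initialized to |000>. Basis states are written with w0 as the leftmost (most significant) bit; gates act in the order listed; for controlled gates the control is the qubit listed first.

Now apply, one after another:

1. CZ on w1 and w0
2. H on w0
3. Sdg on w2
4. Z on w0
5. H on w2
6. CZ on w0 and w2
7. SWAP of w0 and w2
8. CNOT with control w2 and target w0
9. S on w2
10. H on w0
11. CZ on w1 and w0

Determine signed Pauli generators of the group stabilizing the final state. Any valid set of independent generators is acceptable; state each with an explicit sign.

One valid set of independent stabilizer generators is +XIY, +ZIZ, +IZI (any independent generating set of the same group is equally correct).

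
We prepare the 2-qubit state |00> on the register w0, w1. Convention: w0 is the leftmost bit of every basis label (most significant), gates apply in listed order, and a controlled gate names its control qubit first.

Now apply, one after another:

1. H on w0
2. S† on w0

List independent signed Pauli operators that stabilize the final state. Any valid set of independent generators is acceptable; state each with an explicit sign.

One valid set of independent stabilizer generators is -YI, +IZ (any independent generating set of the same group is equally correct).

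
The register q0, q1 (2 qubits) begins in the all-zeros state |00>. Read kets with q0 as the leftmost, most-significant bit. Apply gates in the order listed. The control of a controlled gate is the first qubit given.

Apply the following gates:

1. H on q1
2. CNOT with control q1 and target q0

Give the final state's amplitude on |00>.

The amplitude on |00> is sqrt(2)/2.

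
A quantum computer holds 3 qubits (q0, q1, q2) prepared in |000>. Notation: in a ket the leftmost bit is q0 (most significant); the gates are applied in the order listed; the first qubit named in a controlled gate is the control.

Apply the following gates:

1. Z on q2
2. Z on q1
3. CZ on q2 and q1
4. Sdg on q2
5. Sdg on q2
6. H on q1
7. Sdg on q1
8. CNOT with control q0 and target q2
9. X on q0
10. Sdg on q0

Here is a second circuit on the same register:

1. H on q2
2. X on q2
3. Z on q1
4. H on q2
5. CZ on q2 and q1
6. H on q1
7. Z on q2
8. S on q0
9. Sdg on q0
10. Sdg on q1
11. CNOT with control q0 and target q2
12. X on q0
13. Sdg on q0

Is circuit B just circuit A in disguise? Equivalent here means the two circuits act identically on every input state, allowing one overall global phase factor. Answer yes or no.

Yes — the two circuits implement the same unitary up to a global phase.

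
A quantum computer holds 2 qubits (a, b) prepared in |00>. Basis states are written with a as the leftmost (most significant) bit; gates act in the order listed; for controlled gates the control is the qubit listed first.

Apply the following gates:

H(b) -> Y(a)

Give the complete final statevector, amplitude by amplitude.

After the circuit, the state carries amplitude 0 on |00>, 0 on |01>, sqrt(2)*I/2 on |10>, sqrt(2)*I/2 on |11>.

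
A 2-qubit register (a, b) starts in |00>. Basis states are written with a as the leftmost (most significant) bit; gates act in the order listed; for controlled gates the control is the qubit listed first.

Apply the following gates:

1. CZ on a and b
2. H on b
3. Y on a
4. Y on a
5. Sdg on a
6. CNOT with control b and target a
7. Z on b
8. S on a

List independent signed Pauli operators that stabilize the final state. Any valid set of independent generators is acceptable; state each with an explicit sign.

The stabilizer group can be generated by -XY, +ZZ, among other valid generating sets.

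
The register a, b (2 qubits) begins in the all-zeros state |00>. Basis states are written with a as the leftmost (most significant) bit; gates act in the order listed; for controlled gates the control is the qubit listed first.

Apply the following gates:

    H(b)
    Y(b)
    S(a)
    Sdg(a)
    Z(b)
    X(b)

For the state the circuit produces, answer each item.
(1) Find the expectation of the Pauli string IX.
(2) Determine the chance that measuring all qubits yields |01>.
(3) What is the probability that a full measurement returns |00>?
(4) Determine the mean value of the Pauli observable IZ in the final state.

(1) The observable IX averages to 1. Key observation: steps 3-4 multiply out to the identity, so the circuit reduces to the remaining gates.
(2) The probability of measuring |01> is 1/2.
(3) The probability of measuring |00> is 1/2.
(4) In the final state, IZ has expectation 0.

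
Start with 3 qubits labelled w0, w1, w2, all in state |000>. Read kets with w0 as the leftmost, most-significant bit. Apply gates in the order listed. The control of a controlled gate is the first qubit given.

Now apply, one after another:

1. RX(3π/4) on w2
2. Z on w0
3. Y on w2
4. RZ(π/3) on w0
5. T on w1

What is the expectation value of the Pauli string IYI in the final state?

In the final state, IYI has expectation 0.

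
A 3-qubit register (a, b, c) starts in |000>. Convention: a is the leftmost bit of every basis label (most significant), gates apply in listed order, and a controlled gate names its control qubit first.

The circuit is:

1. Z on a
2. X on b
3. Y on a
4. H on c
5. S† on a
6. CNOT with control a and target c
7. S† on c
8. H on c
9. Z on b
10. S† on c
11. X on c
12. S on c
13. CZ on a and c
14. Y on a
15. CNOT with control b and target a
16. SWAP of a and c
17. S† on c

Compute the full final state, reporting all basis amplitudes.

After the circuit, the state carries amplitude 1/2 - I/2 on |011>, -1/2 - I/2 on |111>, and 0 on every other basis state.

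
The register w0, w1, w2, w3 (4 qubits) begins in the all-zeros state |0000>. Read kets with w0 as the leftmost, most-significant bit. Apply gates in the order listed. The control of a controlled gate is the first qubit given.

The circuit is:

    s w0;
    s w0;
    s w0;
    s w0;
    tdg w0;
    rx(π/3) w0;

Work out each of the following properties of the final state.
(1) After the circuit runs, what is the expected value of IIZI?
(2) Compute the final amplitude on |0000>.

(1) The observable IIZI averages to 1. Key observation: the block from step 1 through step 4 cancels to the identity and can be dropped.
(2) The amplitude on |0000> is sqrt(3)/2.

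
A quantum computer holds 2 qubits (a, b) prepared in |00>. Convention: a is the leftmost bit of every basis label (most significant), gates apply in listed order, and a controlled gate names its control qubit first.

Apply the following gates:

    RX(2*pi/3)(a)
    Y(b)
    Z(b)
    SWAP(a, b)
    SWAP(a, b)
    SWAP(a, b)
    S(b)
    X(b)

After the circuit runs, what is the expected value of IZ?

In the final state, IZ has expectation 1/2.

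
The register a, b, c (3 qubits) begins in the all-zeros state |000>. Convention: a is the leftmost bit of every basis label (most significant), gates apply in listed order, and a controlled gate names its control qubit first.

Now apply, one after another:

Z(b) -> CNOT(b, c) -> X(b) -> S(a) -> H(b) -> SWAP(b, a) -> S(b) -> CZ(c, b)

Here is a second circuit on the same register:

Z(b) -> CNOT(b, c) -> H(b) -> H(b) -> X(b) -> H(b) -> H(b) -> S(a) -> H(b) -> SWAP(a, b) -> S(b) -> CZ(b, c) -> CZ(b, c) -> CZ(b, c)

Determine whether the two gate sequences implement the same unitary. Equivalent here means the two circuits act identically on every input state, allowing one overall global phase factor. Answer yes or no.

Yes, they are equivalent — the unitaries differ by at most a global phase.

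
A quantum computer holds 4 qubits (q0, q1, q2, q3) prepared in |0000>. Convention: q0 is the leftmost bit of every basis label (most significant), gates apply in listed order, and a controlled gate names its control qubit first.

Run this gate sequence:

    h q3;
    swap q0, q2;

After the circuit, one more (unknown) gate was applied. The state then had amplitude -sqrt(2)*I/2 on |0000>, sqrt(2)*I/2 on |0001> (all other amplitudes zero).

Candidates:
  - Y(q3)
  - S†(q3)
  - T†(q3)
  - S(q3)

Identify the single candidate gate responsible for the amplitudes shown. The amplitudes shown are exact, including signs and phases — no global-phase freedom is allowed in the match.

The unique candidate consistent with the amplitudes is Y(q3).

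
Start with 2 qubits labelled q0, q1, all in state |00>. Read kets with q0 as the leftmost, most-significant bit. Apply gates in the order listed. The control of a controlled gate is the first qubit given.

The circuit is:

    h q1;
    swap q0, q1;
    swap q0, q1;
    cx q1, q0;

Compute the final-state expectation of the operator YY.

The observable YY averages to -1. Key observation: steps 2-3 multiply out to the identity, so the circuit reduces to the remaining gates.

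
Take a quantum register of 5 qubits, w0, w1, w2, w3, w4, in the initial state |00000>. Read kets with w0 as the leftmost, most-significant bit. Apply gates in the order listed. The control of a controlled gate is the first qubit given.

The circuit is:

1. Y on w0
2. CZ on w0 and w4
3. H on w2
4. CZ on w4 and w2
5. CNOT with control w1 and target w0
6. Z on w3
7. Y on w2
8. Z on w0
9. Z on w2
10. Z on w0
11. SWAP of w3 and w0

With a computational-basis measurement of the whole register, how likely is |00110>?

The probability of measuring |00110> is 1/2.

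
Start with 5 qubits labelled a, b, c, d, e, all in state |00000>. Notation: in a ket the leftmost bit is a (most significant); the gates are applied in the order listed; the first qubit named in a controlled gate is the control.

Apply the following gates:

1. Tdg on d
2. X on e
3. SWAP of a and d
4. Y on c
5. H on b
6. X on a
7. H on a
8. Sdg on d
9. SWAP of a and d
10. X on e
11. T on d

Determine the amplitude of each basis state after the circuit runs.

The resulting statevector has amplitude I/2 on |00100>, -exp(3*I*pi/4)/2 on |00110>, I/2 on |01100>, -exp(3*I*pi/4)/2 on |01110>, and 0 on every other basis state.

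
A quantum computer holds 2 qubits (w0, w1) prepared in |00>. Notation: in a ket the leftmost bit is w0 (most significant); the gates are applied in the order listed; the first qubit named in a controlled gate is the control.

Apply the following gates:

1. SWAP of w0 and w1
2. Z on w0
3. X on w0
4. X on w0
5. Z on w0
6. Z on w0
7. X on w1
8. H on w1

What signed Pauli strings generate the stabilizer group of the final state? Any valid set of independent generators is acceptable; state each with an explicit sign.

One valid set of independent stabilizer generators is -IX, +ZI (any independent generating set of the same group is equally correct). Key observation: the block from step 2 through step 5 cancels to the identity and can be dropped.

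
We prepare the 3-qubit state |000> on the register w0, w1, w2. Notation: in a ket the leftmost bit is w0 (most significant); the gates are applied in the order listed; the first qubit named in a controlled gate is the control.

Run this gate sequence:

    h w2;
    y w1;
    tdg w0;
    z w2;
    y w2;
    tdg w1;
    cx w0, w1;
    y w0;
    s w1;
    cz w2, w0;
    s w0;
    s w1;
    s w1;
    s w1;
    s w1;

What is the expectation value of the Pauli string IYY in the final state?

The expectation value of IYY is 0. Key observation: steps 12-15 multiply out to the identity, so the circuit reduces to the remaining gates.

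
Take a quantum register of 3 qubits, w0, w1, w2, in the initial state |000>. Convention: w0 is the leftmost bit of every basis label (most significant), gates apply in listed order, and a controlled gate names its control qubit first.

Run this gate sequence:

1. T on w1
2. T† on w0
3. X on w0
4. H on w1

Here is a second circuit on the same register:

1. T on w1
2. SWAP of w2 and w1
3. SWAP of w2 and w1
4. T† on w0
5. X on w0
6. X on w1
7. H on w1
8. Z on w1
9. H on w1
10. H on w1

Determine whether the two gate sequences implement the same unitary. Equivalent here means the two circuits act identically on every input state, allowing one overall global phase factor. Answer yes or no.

Yes: on every input state the two circuits agree up to one overall phase factor.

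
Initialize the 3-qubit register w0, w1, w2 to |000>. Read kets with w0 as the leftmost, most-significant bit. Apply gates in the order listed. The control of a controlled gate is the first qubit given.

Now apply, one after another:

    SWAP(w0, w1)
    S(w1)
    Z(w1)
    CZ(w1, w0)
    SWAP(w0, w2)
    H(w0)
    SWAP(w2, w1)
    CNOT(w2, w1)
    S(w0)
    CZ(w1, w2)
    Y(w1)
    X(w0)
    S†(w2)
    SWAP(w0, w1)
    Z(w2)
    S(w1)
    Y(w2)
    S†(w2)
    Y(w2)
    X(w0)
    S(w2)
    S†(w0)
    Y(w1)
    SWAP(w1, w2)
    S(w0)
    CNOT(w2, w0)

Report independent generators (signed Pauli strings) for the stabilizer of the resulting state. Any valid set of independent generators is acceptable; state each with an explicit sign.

The stabilizer group can be generated by -XIX, +ZIZ, +IZI, among other valid generating sets.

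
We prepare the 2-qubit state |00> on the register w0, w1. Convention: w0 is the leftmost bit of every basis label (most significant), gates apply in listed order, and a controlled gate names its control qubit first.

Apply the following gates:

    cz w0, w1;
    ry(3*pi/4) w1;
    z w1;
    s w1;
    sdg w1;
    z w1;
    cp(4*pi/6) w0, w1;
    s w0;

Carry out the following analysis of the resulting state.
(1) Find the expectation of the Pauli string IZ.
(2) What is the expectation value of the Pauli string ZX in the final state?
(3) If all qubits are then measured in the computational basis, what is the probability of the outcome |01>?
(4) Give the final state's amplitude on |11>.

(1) The observable IZ averages to -sqrt(2)/2. Key observation: gates 3-6 undo each other exactly, leaving only the rest of the circuit to track.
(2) The expectation value of ZX is sqrt(2)/2.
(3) The probability of measuring |01> is sqrt(2)/4 + 1/2.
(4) The amplitude on |11> is 0.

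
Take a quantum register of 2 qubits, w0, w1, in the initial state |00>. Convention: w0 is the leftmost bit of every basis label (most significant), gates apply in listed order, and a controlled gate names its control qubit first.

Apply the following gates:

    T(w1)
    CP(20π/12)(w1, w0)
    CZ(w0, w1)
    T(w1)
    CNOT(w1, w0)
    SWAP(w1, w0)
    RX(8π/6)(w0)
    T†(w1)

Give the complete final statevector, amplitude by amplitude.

After the circuit, the state carries amplitude -1/2 on |00>, 0 on |01>, -sqrt(3)*I/2 on |10>, 0 on |11>.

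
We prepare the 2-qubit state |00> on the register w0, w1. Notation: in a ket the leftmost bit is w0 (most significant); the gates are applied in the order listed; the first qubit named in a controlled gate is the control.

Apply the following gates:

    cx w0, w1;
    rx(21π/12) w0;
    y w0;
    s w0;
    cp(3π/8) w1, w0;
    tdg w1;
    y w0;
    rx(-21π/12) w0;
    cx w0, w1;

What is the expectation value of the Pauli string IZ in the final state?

In the final state, IZ has expectation 1/2.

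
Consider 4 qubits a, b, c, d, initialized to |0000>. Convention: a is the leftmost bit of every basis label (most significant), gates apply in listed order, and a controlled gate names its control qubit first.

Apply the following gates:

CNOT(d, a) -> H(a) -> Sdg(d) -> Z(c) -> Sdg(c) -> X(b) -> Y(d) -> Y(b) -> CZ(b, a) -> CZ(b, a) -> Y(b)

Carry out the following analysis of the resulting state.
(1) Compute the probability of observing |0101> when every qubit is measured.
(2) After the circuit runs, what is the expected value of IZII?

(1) A full measurement returns |0101> with probability 1/2. Key observation: the block from step 8 through step 11 cancels to the identity and can be dropped.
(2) The expectation value of IZII is -1.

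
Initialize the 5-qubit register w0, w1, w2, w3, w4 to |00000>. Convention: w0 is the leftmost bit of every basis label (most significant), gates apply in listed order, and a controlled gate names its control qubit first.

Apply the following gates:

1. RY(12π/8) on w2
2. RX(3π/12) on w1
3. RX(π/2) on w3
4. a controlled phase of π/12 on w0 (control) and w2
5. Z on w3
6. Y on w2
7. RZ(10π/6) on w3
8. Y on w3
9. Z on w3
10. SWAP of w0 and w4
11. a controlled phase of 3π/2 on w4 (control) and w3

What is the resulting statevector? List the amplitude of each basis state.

After the circuit, the state carries amplitude sqrt(sqrt(2) + 2)*exp(I*pi/3)/4 on |00000>, sqrt(sqrt(2) + 2)*exp(I*pi/6)/4 on |00010>, sqrt(sqrt(2) + 2)*exp(I*pi/3)/4 on |00100>, sqrt(sqrt(2) + 2)*exp(I*pi/6)/4 on |00110>, -sqrt(2 - sqrt(2))*exp(5*I*pi/6)/4 on |01000>, -sqrt(2 - sqrt(2))*exp(2*I*pi/3)/4 on |01010>, -sqrt(2 - sqrt(2))*exp(5*I*pi/6)/4 on |01100>, -sqrt(2 - sqrt(2))*exp(2*I*pi/3)/4 on |01110>, and 0 on every other basis state.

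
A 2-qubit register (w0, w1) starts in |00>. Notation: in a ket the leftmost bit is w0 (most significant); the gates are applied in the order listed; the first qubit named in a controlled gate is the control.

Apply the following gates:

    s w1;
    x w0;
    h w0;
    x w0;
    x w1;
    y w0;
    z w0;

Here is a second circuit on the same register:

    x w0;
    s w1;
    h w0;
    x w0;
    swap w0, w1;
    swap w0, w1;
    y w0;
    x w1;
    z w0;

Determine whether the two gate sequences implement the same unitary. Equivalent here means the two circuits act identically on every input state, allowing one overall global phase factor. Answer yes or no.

Yes: on every input state the two circuits agree up to one overall phase factor.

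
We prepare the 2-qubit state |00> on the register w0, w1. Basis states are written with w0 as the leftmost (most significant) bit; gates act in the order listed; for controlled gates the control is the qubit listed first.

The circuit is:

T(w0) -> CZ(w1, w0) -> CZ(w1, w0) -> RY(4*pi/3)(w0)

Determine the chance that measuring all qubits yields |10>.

Outcome |10> occurs with probability 3/4. Key observation: steps 2-3 multiply out to the identity, so the circuit reduces to the remaining gates.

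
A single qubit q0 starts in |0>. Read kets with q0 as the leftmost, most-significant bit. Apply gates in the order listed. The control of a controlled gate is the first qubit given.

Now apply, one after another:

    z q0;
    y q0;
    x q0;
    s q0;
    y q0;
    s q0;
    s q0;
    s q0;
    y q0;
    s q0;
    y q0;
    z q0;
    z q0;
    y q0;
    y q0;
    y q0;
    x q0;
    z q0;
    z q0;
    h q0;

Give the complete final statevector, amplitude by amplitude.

The resulting statevector has amplitude sqrt(2)/2 on |0>, -sqrt(2)/2 on |1>. Key observation: the block from step 11 through step 14 cancels to the identity and can be dropped.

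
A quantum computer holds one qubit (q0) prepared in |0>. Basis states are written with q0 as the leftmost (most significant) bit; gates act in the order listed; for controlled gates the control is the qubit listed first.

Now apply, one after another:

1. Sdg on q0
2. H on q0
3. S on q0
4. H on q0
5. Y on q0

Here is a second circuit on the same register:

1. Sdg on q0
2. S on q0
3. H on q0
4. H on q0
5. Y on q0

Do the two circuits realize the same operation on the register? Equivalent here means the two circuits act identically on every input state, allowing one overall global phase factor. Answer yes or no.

No, they are not equivalent — no single phase factor reconciles the two unitaries.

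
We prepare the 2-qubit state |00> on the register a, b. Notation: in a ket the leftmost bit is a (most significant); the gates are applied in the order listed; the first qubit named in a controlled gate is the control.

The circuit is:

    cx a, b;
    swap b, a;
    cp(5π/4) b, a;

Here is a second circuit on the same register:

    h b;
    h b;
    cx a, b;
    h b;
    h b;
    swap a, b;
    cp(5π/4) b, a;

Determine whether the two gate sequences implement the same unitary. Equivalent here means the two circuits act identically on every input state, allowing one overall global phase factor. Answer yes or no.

Yes, they are equivalent — the unitaries differ by at most a global phase.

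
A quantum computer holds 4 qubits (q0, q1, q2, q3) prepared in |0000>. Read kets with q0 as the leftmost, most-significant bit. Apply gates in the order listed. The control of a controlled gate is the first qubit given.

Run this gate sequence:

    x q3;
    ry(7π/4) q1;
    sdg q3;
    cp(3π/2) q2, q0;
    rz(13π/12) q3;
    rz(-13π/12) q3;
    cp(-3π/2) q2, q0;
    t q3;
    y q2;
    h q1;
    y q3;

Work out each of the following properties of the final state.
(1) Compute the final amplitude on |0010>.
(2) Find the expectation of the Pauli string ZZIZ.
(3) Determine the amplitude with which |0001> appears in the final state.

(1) The final state's coefficient on |0010> equals sqrt(2)*(-sqrt(2 - sqrt(2)) + sqrt(sqrt(2) + 2))*exp(3*I*pi/4)/4.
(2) The observable ZZIZ averages to -sqrt(2)/2.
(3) |0001> carries amplitude 0 in the final state.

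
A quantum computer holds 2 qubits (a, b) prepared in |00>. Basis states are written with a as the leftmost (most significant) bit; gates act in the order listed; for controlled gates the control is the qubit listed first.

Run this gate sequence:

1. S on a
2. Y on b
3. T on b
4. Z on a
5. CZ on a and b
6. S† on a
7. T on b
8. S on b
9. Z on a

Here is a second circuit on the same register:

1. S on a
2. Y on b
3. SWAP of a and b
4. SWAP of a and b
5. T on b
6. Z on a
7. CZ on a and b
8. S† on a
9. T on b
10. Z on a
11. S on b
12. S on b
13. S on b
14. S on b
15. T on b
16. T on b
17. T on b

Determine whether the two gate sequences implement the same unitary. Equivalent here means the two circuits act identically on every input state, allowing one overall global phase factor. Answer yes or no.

No, they are not equivalent — no single phase factor reconciles the two unitaries.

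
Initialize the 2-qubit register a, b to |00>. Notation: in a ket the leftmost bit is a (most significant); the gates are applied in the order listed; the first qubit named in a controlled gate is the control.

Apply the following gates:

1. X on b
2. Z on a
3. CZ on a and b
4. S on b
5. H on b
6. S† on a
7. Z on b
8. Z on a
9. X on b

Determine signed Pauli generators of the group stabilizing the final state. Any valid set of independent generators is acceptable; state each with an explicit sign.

The final state is stabilized by the group generated by +IX, +ZI; other independent generating sets are equally valid.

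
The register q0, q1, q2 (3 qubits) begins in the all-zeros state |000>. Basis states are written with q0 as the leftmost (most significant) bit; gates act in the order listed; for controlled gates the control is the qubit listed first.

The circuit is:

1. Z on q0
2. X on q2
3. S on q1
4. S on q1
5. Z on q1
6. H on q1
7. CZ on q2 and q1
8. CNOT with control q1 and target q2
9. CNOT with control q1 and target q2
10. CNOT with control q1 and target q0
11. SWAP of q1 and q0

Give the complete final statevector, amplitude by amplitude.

The resulting statevector has amplitude sqrt(2)/2 on |001>, -sqrt(2)/2 on |111>, and 0 on every other basis state. Key observation: the block from step 8 through step 9 cancels to the identity and can be dropped.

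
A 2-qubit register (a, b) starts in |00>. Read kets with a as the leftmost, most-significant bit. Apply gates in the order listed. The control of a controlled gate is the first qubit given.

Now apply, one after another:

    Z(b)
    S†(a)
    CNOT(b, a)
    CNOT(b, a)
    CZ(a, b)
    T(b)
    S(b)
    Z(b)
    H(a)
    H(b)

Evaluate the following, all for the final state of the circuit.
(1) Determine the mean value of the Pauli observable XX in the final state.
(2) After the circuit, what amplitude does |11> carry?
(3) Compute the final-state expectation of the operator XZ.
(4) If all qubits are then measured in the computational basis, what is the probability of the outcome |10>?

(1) The observable XX averages to 1. Key observation: the block from step 3 through step 4 cancels to the identity and can be dropped.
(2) The amplitude on |11> is 1/2.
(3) The observable XZ averages to 0.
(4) A full measurement returns |10> with probability 1/4.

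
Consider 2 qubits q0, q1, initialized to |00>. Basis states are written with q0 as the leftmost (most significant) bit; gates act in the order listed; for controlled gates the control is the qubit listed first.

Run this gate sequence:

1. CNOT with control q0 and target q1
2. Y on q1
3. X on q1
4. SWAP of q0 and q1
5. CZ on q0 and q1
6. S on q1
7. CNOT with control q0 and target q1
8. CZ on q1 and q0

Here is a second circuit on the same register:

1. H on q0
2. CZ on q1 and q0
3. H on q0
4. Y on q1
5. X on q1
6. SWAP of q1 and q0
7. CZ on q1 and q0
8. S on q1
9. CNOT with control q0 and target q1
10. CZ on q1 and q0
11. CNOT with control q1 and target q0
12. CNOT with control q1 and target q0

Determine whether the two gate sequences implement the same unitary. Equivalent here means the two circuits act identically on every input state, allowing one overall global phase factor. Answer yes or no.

No — the two circuits implement different unitaries, even allowing a global phase.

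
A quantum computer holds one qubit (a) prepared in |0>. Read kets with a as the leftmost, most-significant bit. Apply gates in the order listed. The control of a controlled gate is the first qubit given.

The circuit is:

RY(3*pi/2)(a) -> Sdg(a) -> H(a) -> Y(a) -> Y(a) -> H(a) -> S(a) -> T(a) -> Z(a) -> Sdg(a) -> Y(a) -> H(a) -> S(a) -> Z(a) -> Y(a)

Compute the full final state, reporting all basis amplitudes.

The final amplitudes are -I/2 - exp(I*pi/4)/2 on |0>, 1/2 + exp(3*I*pi/4)/2 on |1>. Key observation: the block from step 2 through step 7 cancels to the identity and can be dropped.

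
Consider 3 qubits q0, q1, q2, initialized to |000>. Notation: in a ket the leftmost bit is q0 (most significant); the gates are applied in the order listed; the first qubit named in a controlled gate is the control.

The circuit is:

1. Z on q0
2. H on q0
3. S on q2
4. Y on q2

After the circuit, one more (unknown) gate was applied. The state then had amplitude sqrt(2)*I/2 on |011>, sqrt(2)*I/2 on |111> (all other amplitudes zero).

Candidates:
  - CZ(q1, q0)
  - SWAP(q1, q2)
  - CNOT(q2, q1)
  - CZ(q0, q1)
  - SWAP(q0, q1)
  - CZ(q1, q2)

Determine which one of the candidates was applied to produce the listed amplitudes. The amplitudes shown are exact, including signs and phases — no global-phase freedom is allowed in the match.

It was CNOT(q2, q1) that produced the state shown.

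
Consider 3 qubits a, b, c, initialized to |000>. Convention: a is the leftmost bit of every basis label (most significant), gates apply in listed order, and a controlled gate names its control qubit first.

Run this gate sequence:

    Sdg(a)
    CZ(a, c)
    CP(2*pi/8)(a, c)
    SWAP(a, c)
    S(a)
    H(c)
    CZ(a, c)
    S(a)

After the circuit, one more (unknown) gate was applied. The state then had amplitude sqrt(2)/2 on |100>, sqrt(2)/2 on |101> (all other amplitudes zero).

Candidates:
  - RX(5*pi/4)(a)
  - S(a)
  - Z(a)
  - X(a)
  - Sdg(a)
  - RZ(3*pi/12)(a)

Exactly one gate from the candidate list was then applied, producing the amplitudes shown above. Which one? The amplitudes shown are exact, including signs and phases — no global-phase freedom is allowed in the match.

The applied gate was X(a).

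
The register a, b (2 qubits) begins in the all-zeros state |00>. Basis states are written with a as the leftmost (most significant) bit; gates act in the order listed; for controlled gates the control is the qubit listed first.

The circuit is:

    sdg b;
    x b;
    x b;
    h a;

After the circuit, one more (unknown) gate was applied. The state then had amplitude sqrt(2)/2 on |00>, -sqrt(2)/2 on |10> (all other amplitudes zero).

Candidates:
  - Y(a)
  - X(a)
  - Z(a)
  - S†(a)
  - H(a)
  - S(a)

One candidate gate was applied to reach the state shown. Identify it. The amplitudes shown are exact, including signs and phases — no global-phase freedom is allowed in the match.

The applied gate was Z(a). Key observation: gates 2-3 undo each other exactly, leaving only the rest of the circuit to track.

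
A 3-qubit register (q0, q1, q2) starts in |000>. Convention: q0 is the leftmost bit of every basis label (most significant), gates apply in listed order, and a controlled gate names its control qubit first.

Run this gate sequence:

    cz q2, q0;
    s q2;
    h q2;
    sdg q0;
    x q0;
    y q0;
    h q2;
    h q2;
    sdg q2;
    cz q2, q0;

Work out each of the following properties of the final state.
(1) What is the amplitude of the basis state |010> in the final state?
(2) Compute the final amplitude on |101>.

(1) The final state's coefficient on |010> equals 0.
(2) |101> carries amplitude 0 in the final state.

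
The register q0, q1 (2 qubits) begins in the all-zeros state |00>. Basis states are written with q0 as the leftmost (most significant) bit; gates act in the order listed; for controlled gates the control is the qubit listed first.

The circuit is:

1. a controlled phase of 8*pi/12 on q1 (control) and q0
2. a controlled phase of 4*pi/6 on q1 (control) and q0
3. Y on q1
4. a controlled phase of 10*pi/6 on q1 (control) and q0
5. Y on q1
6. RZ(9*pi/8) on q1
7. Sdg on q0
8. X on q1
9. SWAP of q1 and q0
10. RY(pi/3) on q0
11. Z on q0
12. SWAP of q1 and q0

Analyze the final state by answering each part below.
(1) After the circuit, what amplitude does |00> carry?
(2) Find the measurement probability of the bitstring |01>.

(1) |00> carries amplitude exp(7*I*pi/16)/2 in the final state.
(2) A full measurement returns |01> with probability 3/4.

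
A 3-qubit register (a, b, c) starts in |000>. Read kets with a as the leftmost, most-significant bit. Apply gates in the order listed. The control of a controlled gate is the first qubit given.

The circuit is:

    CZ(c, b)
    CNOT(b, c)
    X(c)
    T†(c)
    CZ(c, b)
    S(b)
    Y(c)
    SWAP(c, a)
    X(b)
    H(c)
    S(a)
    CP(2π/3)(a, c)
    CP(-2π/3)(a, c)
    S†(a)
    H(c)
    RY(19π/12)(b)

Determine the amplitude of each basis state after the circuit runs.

The final amplitudes are (-sqrt(2 - sqrt(2))/4 + sqrt(3*sqrt(2) + 6)/4)*exp(I*pi/4) on |000>, (sqrt(6 - 3*sqrt(2))/4 + sqrt(sqrt(2) + 2)/4)*exp(I*pi/4) on |010>, and 0 on every other basis state. Key observation: steps 10-15 multiply out to the identity, so the circuit reduces to the remaining gates.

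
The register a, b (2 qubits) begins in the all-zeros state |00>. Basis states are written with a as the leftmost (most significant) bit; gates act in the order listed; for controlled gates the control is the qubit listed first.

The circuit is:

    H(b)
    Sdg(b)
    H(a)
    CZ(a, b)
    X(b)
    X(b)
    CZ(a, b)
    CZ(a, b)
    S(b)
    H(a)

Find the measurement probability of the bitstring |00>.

Outcome |00> occurs with probability 1/2. Key observation: gates 4-7 undo each other exactly, leaving only the rest of the circuit to track.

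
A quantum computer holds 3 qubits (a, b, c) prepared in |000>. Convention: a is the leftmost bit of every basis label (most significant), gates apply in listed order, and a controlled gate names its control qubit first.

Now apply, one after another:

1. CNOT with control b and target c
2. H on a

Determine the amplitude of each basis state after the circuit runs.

After the circuit, the state carries amplitude sqrt(2)/2 on |000>, sqrt(2)/2 on |100>, and 0 on every other basis state.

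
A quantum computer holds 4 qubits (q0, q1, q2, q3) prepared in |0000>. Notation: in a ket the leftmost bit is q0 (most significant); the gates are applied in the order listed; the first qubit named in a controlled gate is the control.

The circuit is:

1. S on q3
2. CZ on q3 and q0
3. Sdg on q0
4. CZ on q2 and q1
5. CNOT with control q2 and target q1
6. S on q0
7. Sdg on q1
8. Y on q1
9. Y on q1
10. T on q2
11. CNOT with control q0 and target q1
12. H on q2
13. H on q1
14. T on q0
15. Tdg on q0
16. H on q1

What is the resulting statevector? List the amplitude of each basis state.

After the circuit, the state carries amplitude sqrt(2)/2 on |0000>, sqrt(2)/2 on |0010>, and 0 on every other basis state. Key observation: the block from step 13 through step 16 cancels to the identity and can be dropped.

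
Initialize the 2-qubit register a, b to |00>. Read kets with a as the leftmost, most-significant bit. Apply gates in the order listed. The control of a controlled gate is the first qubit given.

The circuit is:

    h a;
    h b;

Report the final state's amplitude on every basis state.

The resulting statevector has amplitude 1/2 on |00>, 1/2 on |01>, 1/2 on |10>, 1/2 on |11>.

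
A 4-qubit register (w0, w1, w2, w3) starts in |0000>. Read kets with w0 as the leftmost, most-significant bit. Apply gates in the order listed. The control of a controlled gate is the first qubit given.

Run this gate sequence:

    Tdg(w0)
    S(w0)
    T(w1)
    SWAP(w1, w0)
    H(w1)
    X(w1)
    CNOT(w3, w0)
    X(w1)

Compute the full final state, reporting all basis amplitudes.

After the circuit, the state carries amplitude sqrt(2)/2 on |0000>, sqrt(2)/2 on |0100>, and 0 on every other basis state.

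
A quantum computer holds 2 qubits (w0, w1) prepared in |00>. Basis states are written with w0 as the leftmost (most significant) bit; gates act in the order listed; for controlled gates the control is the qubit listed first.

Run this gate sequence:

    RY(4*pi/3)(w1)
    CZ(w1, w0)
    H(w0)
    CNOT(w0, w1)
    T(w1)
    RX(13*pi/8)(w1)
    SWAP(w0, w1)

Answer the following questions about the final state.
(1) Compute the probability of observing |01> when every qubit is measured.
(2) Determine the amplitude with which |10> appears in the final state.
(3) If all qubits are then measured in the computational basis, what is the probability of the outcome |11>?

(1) A full measurement returns |01> with probability sqrt(2 - sqrt(2))/16 + sqrt(6*sqrt(2) + 12)/32 + 1/4.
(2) The amplitude on |10> is -sqrt(6)*exp(I*pi/4)*cos(3*pi/16)/4 + sqrt(2)*I*sin(3*pi/16)/4.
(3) The probability of measuring |11> is -sqrt(6*sqrt(2) + 12)/32 - sqrt(2 - sqrt(2))/16 + 1/4.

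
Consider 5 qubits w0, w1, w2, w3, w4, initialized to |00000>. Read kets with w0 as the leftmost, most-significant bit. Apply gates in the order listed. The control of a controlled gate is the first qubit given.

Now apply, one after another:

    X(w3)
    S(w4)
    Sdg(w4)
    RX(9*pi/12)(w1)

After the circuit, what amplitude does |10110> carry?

The amplitude on |10110> is 0. Key observation: steps 2-3 multiply out to the identity, so the circuit reduces to the remaining gates.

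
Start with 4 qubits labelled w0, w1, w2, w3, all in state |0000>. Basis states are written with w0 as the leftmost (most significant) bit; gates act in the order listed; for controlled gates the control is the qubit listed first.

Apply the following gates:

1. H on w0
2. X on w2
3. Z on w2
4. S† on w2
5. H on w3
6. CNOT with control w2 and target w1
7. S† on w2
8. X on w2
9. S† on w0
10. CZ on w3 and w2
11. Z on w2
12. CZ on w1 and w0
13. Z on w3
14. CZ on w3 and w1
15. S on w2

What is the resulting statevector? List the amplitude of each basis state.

The final amplitudes are 1/2 on |0100>, 1/2 on |0101>, I/2 on |1100>, I/2 on |1101>, and 0 on every other basis state.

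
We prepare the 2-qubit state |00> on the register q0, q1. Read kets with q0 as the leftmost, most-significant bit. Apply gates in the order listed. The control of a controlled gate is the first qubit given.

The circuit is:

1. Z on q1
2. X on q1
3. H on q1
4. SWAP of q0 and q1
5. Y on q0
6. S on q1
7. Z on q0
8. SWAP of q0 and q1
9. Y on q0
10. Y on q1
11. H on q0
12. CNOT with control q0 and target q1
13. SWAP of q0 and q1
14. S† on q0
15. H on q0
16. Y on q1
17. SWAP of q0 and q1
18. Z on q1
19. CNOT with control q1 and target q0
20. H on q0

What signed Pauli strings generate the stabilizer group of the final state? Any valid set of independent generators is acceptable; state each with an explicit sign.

One valid set of independent stabilizer generators is -IY, +ZI (any independent generating set of the same group is equally correct).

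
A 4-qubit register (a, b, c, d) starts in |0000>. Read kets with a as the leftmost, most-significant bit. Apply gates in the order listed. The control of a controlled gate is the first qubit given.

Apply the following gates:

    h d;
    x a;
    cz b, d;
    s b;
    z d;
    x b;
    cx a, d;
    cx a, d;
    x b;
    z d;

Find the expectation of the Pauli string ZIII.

The expectation value of ZIII is -1. Key observation: the block from step 5 through step 10 cancels to the identity and can be dropped.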